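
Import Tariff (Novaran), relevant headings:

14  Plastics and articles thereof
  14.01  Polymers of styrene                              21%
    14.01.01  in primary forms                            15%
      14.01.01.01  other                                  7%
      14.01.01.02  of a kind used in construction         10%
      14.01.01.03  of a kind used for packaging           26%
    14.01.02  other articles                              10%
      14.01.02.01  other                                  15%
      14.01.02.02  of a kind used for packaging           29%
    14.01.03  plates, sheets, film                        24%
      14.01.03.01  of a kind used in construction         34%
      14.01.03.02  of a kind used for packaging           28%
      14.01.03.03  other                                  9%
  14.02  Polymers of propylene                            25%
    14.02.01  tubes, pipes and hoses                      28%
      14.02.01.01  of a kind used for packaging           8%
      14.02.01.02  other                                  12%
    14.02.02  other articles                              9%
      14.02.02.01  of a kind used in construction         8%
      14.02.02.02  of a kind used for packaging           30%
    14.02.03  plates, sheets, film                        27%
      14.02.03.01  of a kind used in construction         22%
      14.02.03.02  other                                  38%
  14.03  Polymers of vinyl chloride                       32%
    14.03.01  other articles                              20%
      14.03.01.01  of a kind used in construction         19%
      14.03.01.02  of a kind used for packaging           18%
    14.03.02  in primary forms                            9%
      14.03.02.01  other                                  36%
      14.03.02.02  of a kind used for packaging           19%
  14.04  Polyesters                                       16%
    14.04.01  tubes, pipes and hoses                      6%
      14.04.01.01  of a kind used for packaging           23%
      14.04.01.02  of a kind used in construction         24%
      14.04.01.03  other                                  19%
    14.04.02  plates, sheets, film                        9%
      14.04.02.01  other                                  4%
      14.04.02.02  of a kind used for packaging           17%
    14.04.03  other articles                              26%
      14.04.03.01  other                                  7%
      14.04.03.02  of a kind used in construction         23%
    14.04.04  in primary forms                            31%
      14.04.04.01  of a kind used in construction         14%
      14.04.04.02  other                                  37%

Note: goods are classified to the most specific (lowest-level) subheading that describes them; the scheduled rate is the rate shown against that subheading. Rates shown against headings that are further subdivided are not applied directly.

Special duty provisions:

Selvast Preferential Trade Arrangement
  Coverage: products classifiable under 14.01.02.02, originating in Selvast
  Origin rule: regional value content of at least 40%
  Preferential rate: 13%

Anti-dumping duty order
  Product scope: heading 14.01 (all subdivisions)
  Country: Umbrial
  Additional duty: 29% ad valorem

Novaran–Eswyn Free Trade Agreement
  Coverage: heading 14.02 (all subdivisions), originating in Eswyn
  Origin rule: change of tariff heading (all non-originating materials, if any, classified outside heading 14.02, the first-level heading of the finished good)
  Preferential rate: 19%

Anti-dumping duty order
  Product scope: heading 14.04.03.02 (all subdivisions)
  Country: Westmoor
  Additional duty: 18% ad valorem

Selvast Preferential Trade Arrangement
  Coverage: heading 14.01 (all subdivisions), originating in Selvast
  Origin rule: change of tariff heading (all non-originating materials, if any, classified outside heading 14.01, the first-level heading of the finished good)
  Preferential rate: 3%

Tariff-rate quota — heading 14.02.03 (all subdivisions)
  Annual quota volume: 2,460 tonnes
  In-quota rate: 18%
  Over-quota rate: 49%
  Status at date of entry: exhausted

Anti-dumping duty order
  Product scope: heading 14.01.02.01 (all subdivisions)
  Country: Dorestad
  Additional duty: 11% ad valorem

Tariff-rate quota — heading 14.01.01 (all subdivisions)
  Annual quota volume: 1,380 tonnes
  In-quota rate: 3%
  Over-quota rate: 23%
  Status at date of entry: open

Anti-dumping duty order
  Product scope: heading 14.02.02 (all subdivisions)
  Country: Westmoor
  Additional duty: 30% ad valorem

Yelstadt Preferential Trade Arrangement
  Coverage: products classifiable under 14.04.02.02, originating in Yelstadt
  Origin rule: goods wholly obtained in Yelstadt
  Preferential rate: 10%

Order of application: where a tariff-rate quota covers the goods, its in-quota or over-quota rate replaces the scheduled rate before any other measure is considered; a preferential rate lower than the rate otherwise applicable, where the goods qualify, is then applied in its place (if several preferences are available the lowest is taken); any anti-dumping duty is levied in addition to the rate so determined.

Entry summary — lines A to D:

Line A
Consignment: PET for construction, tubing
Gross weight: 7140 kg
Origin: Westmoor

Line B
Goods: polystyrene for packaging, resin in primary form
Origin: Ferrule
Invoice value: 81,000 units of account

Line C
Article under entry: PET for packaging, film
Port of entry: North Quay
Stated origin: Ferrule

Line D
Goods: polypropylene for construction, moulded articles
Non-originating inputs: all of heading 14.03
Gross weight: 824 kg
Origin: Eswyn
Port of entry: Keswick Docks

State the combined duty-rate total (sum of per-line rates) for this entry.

Line A: PET → 14.04; tubing → 14.04.01; for construction → 14.04.01.02. Scheduled 24%. No special measure applies. → 24%.
Line B: polystyrene → 14.01; resin in primary form → 14.01.01; for packaging → 14.01.01.03. Scheduled 26%. quota on 14.01.01 open → in-quota 3%. → 3%.
Line C: PET → 14.04; film → 14.04.02; for packaging → 14.04.02.02. Scheduled 17%. No special measure applies. → 17%.
Line D: polypropylene → 14.02; moulded articles → 14.02.02; for construction → 14.02.02.01. Scheduled 8%. Eswyn agreement on 14.02: CTH met → 19% available; preference 19% not lower than 8% → no reduction. → 8%.
Sum: 24% + 3% + 17% + 8% = 52%.

52%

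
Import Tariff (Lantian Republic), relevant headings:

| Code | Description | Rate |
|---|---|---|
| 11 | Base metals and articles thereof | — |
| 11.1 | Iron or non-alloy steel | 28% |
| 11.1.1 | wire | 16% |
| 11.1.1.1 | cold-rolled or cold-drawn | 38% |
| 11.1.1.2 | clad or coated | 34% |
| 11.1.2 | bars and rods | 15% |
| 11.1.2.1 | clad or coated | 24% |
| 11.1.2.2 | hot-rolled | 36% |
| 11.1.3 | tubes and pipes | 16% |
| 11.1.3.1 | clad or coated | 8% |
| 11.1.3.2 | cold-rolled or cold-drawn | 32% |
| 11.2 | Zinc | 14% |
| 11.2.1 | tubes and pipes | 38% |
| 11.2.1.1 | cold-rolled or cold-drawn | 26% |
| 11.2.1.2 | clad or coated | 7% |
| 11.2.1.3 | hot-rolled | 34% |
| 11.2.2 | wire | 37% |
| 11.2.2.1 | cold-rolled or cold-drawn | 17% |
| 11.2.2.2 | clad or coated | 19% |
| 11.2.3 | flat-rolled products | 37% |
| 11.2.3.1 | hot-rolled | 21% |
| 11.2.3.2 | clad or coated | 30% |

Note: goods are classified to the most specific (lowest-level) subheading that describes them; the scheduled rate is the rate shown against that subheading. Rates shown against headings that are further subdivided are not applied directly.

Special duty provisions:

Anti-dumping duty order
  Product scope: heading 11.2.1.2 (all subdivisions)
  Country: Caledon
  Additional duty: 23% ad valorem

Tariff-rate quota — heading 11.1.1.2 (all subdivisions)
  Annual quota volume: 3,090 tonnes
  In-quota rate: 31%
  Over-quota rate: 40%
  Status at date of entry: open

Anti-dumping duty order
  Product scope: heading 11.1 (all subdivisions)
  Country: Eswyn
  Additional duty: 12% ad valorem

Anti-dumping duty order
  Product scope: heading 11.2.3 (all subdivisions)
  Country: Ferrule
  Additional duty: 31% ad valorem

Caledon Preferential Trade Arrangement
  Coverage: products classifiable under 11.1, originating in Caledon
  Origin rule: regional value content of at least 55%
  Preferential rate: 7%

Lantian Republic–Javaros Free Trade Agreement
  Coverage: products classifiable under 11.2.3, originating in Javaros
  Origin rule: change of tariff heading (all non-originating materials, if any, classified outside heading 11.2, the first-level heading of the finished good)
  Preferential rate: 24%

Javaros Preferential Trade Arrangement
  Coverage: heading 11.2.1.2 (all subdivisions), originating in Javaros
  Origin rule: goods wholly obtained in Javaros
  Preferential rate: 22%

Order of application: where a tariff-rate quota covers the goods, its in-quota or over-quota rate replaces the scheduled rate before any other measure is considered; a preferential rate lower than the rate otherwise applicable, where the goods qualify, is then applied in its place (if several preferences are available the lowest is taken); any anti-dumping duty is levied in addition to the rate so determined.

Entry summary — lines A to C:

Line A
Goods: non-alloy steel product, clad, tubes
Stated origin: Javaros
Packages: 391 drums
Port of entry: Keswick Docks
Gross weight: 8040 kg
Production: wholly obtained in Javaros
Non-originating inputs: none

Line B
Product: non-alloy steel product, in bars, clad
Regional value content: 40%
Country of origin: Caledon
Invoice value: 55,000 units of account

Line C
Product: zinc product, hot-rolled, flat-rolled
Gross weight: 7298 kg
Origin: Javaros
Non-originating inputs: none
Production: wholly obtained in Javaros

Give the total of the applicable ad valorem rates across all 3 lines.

53%

Line A: non-alloy steel → 11.1; tubes → 11.1.3; clad → 11.1.3.1. Scheduled 8%. Javaros agreement on 11.2.3: 11.1.3.1 not covered; Javaros agreement on 11.2.1.2: 11.1.3.1 not covered. → 8%.
Line B: non-alloy steel → 11.1; in bars → 11.1.2; clad → 11.1.2.1. Scheduled 24%. Caledon agreement on 11.1: RVC < 55%. → 24%.
Line C: zinc → 11.2; flat-rolled → 11.2.3; hot-rolled → 11.2.3.1. Scheduled 21%. Javaros agreement on 11.2.3: CTH met → 24% available; Javaros agreement on 11.2.1.2: 11.2.3.1 not covered; preference 24% not lower than 21% → no reduction. → 21%.
Sum: 8% + 24% + 21% = 53%.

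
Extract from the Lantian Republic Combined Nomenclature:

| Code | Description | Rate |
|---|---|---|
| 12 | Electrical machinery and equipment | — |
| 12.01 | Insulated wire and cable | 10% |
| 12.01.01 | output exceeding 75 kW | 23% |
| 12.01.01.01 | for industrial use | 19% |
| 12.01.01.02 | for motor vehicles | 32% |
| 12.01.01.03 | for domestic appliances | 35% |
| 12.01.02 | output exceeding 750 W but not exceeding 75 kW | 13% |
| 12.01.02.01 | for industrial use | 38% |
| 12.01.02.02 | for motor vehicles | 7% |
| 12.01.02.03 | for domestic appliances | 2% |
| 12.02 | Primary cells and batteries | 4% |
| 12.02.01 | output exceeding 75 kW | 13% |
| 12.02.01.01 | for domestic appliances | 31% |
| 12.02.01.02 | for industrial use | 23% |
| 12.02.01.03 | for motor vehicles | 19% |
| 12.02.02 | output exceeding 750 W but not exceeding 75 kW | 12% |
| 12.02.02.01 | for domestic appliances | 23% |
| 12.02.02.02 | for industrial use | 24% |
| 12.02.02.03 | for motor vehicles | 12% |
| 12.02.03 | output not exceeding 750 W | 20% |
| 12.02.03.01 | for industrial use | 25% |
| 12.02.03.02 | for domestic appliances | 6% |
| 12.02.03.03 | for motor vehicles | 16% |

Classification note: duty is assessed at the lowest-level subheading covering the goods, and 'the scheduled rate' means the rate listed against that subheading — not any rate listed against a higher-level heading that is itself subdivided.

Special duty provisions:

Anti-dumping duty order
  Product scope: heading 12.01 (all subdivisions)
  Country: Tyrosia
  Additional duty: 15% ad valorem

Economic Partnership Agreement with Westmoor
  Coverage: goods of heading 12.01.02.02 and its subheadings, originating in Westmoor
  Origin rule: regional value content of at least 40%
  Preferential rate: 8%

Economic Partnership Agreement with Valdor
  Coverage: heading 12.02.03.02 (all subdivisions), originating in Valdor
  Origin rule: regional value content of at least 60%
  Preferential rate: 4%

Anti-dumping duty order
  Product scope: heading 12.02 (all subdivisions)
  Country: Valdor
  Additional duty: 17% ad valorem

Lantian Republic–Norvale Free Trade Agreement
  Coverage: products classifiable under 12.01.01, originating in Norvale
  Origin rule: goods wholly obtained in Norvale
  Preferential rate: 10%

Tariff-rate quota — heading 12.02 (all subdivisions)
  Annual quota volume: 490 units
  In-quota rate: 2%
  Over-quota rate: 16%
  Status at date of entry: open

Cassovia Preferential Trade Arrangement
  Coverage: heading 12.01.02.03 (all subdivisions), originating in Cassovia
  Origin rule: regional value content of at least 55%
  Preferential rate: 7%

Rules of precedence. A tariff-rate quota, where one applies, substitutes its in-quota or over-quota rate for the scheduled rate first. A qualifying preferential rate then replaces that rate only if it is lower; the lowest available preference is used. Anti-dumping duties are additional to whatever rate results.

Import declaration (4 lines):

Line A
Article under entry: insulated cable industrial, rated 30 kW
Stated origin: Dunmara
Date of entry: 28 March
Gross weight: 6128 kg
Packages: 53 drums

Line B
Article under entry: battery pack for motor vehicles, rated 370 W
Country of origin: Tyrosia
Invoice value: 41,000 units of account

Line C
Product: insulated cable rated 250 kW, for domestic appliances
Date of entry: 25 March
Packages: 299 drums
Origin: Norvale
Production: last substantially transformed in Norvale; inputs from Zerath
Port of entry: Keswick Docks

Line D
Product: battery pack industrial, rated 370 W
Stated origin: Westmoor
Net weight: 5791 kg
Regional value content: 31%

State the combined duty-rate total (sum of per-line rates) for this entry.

Line A: insulated cable → 12.01; rated 30 kW → 12.01.02; industrial → 12.01.02.01. Scheduled 38%. No special measure applies. → 38%.
Line B: battery pack → 12.02; rated 370 W → 12.02.03; for motor vehicles → 12.02.03.03. Scheduled 16%. quota on 12.02 open → in-quota 2%. → 2%.
Line C: insulated cable → 12.01; rated 250 kW → 12.01.01; for domestic appliances → 12.01.01.03. Scheduled 35%. Norvale agreement on 12.01.01: not wholly obtained. → 35%.
Line D: battery pack → 12.02; rated 370 W → 12.02.03; industrial → 12.02.03.01. Scheduled 25%. quota on 12.02 open → in-quota 2%; Westmoor agreement on 12.01.02.02: 12.02.03.01 not covered. → 2%.
Sum: 38% + 2% + 35% + 2% = 77%.

77%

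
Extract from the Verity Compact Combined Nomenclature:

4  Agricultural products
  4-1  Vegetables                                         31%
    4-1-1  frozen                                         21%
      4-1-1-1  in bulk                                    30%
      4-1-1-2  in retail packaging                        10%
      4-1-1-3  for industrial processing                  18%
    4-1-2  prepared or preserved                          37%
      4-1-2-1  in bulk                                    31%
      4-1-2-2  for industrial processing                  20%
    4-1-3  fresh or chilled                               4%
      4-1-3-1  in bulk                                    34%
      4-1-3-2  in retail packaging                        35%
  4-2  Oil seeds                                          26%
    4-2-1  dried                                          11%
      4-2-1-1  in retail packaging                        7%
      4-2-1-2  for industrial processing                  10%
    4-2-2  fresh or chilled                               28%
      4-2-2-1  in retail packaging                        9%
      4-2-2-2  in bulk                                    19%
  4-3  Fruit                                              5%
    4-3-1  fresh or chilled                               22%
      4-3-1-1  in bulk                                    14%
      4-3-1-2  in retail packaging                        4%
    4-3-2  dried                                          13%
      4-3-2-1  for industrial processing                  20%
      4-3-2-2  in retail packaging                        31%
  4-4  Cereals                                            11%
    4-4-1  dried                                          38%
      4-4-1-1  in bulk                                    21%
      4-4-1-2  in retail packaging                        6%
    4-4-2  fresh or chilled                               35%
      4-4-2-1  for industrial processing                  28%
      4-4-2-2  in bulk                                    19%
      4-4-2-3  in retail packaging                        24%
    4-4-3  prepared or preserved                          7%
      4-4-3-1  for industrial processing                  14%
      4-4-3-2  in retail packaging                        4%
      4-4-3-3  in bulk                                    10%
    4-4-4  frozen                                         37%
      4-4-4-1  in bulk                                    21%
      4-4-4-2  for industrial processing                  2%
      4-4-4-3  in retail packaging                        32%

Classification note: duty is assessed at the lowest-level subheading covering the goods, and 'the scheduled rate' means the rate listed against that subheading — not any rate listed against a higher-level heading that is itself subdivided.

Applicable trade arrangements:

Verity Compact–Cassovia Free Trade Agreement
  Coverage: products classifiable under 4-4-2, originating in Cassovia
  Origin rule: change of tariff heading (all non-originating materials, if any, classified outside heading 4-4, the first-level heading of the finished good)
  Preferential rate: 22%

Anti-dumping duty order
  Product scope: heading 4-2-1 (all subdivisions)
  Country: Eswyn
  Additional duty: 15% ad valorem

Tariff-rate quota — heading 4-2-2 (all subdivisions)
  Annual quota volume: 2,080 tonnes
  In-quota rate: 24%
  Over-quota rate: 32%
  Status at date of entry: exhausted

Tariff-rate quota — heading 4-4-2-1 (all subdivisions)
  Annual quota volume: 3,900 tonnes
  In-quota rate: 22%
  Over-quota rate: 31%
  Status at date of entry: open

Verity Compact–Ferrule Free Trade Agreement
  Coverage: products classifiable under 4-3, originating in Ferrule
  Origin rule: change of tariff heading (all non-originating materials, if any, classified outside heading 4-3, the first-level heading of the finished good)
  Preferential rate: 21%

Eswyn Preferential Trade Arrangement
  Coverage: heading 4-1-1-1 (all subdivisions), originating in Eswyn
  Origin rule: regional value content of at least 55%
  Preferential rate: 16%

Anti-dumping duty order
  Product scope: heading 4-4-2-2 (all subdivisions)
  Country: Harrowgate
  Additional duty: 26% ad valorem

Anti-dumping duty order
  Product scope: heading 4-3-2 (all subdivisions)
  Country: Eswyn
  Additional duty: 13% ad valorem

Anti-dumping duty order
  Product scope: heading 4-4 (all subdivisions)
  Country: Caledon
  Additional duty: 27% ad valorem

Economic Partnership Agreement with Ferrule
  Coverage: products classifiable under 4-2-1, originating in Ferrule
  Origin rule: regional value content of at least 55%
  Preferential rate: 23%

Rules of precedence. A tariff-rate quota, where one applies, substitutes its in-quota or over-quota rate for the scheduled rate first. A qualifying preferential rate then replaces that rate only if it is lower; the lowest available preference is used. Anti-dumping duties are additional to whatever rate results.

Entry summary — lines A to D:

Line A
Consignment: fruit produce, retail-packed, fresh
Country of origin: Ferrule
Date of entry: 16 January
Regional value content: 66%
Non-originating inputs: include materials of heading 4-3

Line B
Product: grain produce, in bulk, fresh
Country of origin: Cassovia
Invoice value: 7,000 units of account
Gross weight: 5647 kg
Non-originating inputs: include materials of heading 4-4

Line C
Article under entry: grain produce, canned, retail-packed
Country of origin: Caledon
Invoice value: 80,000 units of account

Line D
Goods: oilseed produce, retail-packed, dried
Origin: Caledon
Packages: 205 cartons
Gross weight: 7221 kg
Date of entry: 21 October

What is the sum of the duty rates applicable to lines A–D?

Line A: fruit → 4-3; fresh → 4-3-1; retail-packed → 4-3-1-2. Scheduled 4%. Ferrule agreement on 4-3: CTH not met; Ferrule agreement on 4-2-1: 4-3-1-2 not covered. → 4%.
Line B: grain → 4-4; fresh → 4-4-2; in bulk → 4-4-2-2. Scheduled 19%. Cassovia agreement on 4-4-2: CTH not met. → 19%.
Line C: grain → 4-4; canned → 4-4-3; retail-packed → 4-4-3-2. Scheduled 4%. anti-dumping (Caledon, 4-4): +27%; total 4% + 27% = 31%. → 31%.
Line D: oilseed → 4-2; dried → 4-2-1; retail-packed → 4-2-1-1. Scheduled 7%. No special measure applies. → 7%.
Sum: 4% + 19% + 31% + 7% = 61%.

61%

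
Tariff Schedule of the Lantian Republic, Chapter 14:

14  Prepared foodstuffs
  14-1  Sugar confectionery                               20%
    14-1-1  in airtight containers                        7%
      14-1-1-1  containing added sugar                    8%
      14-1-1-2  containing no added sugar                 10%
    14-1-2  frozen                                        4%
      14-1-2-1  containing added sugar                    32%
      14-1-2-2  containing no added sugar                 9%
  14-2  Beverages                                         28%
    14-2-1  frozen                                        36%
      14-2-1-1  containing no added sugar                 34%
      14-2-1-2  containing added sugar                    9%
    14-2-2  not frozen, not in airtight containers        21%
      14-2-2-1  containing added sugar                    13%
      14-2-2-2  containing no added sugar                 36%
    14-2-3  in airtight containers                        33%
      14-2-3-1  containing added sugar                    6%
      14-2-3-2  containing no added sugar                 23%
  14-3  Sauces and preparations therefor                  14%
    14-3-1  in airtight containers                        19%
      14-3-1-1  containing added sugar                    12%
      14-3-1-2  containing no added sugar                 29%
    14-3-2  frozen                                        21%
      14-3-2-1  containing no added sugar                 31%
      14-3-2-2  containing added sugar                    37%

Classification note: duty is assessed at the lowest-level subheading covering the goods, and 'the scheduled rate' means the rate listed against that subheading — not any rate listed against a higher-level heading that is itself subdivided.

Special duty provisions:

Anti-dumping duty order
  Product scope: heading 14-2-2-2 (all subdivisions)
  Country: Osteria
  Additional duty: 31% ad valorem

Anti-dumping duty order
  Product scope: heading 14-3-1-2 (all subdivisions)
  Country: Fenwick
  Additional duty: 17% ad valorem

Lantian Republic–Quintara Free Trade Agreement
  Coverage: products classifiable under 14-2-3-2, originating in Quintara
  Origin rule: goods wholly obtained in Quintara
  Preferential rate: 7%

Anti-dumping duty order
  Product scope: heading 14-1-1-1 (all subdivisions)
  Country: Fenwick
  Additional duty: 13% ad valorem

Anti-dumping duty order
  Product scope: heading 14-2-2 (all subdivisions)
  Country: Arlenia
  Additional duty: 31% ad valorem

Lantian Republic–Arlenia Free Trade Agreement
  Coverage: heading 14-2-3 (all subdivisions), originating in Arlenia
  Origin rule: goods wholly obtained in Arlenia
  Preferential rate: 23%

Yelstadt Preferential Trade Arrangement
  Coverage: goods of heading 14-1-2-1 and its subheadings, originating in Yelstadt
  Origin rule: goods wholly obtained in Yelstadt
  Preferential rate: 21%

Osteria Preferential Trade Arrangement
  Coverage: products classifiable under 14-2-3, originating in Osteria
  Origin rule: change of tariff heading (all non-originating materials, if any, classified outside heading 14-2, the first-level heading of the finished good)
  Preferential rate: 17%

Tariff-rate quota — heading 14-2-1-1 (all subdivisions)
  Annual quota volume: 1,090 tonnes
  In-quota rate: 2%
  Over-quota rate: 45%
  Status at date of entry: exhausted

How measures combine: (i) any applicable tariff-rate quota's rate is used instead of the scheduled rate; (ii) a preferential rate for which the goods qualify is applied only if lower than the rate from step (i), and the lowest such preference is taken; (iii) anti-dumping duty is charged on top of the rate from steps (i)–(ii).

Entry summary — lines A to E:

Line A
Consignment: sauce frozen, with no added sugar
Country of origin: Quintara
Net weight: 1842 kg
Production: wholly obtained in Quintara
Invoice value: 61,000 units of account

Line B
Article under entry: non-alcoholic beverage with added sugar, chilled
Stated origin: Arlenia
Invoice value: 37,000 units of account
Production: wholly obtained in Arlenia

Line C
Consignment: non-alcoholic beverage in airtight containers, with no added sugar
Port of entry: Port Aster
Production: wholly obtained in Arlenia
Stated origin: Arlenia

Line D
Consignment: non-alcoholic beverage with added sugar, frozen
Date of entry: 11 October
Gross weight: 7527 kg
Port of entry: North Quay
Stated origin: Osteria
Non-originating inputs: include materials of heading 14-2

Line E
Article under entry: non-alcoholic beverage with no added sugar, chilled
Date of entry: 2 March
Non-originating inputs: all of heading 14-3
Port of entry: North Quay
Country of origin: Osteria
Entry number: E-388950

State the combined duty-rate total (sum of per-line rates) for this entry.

Line A: sauce → 14-3; frozen → 14-3-2; with no added sugar → 14-3-2-1. Scheduled 31%. Quintara agreement on 14-2-3-2: 14-3-2-1 not covered. → 31%.
Line B: non-alcoholic beverage → 14-2; chilled → 14-2-2; with added sugar → 14-2-2-1. Scheduled 13%. Arlenia agreement on 14-2-3: 14-2-2-1 not covered; anti-dumping (Arlenia, 14-2-2): +31%; total 13% + 31% = 44%. → 44%.
Line C: non-alcoholic beverage → 14-2; in airtight containers → 14-2-3; with no added sugar → 14-2-3-2. Scheduled 23%. Arlenia agreement on 14-2-3: wholly obtained → 23% available; preference 23% not lower than 23% → no reduction. → 23%.
Line D: non-alcoholic beverage → 14-2; frozen → 14-2-1; with added sugar → 14-2-1-2. Scheduled 9%. Osteria agreement on 14-2-3: 14-2-1-2 not covered. → 9%.
Line E: non-alcoholic beverage → 14-2; chilled → 14-2-2; with no added sugar → 14-2-2-2. Scheduled 36%. Osteria agreement on 14-2-3: 14-2-2-2 not covered; anti-dumping (Osteria, 14-2-2-2): +31%; total 36% + 31% = 67%. → 67%.
Sum: 31% + 44% + 23% + 9% + 67% = 174%.

174%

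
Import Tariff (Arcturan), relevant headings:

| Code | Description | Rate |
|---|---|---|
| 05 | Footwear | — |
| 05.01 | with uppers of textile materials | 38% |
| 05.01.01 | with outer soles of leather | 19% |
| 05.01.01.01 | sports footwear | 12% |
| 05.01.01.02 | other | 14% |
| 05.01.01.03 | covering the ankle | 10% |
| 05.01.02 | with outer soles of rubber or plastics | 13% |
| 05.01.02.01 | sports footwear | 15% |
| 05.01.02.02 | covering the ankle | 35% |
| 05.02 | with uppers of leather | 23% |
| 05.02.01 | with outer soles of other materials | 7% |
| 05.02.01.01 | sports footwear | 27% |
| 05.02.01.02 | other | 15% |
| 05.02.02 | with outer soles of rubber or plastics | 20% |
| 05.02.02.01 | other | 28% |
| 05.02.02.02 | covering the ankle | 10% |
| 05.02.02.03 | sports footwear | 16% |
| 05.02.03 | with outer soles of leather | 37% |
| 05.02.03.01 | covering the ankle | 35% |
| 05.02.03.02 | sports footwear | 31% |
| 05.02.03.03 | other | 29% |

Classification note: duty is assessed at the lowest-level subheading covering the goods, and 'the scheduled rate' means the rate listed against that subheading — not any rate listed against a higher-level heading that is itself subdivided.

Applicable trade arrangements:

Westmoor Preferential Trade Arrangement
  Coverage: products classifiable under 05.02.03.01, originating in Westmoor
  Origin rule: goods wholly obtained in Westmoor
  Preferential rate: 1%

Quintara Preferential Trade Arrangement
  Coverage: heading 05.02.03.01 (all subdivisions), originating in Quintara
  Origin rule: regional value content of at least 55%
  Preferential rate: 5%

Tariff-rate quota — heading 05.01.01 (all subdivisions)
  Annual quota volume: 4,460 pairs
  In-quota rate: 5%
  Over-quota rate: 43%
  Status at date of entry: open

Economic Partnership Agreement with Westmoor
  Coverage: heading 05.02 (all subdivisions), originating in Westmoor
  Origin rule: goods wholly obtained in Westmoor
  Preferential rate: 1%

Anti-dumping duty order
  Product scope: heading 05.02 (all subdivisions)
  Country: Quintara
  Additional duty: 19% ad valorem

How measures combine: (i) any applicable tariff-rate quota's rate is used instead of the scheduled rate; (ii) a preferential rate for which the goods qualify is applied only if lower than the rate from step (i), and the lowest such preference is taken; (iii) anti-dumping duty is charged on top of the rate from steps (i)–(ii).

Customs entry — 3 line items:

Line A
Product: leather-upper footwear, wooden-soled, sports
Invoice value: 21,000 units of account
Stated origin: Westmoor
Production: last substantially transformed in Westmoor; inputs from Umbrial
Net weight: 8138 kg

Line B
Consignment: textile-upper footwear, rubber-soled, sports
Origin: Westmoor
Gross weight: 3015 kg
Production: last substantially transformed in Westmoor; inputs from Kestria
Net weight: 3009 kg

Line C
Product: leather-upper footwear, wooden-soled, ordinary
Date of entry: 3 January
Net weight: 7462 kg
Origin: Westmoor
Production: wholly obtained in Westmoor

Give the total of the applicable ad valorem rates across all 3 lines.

Line A: leather-upper → 05.02; wooden-soled → 05.02.01; sports → 05.02.01.01. Scheduled 27%. Westmoor agreement on 05.02.03.01: 05.02.01.01 not covered; Westmoor agreement on 05.02: not wholly obtained. → 27%.
Line B: textile-upper → 05.01; rubber-soled → 05.01.02; sports → 05.01.02.01. Scheduled 15%. Westmoor agreement on 05.02.03.01: 05.01.02.01 not covered; Westmoor agreement on 05.02: 05.01.02.01 not covered. → 15%.
Line C: leather-upper → 05.02; wooden-soled → 05.02.01; ordinary → 05.02.01.02. Scheduled 15%. Westmoor agreement on 05.02.03.01: 05.02.01.02 not covered; Westmoor agreement on 05.02: wholly obtained → 1% available; preferential 1%. → 1%.
Sum: 27% + 15% + 1% = 43%.

43%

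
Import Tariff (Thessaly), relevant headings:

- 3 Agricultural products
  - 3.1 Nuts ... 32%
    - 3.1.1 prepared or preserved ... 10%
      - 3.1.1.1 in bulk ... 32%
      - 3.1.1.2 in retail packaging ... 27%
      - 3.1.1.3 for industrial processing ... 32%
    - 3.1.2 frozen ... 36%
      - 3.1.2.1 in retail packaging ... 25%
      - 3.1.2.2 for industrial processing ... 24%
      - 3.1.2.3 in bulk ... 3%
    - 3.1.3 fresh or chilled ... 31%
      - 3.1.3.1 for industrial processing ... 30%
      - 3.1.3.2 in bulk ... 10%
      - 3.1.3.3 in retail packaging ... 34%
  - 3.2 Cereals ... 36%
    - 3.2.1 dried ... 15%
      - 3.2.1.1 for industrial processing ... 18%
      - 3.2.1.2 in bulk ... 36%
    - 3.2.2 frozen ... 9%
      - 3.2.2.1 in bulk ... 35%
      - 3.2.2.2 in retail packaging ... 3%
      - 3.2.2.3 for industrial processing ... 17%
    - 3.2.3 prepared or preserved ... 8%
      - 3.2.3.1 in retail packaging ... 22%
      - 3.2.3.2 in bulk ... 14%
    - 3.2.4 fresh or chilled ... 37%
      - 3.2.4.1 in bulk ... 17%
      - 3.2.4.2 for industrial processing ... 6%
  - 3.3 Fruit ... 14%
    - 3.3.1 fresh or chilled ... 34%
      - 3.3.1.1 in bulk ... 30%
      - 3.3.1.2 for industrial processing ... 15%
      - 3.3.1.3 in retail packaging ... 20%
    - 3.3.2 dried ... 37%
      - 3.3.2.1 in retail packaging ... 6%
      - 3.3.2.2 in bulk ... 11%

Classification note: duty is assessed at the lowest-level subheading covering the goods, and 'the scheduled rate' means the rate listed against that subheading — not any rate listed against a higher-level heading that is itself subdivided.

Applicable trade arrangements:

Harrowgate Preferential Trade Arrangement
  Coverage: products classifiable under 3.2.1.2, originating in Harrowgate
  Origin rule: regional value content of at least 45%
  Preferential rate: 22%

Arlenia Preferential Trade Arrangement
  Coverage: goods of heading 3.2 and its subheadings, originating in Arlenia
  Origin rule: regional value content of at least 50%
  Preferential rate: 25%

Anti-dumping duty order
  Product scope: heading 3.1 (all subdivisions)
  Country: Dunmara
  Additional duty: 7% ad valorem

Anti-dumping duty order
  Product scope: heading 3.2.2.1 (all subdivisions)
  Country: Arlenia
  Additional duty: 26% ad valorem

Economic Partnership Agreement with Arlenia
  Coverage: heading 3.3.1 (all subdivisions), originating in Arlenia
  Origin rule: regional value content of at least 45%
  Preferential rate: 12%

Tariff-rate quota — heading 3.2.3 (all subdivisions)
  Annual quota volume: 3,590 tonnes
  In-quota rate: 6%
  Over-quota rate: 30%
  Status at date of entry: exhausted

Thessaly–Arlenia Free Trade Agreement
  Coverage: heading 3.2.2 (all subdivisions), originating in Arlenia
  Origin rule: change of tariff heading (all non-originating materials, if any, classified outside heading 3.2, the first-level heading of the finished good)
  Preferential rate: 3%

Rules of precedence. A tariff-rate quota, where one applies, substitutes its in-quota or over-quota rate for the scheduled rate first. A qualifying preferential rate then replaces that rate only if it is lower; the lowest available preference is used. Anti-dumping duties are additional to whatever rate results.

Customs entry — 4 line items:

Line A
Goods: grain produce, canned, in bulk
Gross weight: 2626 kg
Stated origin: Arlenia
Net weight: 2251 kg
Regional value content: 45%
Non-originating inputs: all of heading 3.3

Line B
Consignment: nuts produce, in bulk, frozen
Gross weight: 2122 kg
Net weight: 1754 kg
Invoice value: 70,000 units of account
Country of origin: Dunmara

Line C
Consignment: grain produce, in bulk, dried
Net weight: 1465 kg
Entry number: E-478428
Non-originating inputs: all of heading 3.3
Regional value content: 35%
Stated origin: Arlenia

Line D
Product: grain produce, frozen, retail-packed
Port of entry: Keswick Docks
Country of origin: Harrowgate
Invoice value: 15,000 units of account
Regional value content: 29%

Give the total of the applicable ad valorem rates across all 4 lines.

Line A: grain → 3.2; canned → 3.2.3; in bulk → 3.2.3.2. Scheduled 14%. quota on 3.2.3 exhausted → over-quota 30%; Arlenia agreement on 3.2: RVC < 50%; Arlenia agreement on 3.3.1: 3.2.3.2 not covered; Arlenia agreement on 3.2.2: 3.2.3.2 not covered. → 30%.
Line B: nuts → 3.1; frozen → 3.1.2; in bulk → 3.1.2.3. Scheduled 3%. anti-dumping (Dunmara, 3.1): +7%; total 3% + 7% = 10%. → 10%.
Line C: grain → 3.2; dried → 3.2.1; in bulk → 3.2.1.2. Scheduled 36%. Arlenia agreement on 3.2: RVC < 50%; Arlenia agreement on 3.3.1: 3.2.1.2 not covered; Arlenia agreement on 3.2.2: 3.2.1.2 not covered. → 36%.
Line D: grain → 3.2; frozen → 3.2.2; retail-packed → 3.2.2.2. Scheduled 3%. Harrowgate agreement on 3.2.1.2: 3.2.2.2 not covered. → 3%.
Sum: 30% + 10% + 36% + 3% = 79%.

79%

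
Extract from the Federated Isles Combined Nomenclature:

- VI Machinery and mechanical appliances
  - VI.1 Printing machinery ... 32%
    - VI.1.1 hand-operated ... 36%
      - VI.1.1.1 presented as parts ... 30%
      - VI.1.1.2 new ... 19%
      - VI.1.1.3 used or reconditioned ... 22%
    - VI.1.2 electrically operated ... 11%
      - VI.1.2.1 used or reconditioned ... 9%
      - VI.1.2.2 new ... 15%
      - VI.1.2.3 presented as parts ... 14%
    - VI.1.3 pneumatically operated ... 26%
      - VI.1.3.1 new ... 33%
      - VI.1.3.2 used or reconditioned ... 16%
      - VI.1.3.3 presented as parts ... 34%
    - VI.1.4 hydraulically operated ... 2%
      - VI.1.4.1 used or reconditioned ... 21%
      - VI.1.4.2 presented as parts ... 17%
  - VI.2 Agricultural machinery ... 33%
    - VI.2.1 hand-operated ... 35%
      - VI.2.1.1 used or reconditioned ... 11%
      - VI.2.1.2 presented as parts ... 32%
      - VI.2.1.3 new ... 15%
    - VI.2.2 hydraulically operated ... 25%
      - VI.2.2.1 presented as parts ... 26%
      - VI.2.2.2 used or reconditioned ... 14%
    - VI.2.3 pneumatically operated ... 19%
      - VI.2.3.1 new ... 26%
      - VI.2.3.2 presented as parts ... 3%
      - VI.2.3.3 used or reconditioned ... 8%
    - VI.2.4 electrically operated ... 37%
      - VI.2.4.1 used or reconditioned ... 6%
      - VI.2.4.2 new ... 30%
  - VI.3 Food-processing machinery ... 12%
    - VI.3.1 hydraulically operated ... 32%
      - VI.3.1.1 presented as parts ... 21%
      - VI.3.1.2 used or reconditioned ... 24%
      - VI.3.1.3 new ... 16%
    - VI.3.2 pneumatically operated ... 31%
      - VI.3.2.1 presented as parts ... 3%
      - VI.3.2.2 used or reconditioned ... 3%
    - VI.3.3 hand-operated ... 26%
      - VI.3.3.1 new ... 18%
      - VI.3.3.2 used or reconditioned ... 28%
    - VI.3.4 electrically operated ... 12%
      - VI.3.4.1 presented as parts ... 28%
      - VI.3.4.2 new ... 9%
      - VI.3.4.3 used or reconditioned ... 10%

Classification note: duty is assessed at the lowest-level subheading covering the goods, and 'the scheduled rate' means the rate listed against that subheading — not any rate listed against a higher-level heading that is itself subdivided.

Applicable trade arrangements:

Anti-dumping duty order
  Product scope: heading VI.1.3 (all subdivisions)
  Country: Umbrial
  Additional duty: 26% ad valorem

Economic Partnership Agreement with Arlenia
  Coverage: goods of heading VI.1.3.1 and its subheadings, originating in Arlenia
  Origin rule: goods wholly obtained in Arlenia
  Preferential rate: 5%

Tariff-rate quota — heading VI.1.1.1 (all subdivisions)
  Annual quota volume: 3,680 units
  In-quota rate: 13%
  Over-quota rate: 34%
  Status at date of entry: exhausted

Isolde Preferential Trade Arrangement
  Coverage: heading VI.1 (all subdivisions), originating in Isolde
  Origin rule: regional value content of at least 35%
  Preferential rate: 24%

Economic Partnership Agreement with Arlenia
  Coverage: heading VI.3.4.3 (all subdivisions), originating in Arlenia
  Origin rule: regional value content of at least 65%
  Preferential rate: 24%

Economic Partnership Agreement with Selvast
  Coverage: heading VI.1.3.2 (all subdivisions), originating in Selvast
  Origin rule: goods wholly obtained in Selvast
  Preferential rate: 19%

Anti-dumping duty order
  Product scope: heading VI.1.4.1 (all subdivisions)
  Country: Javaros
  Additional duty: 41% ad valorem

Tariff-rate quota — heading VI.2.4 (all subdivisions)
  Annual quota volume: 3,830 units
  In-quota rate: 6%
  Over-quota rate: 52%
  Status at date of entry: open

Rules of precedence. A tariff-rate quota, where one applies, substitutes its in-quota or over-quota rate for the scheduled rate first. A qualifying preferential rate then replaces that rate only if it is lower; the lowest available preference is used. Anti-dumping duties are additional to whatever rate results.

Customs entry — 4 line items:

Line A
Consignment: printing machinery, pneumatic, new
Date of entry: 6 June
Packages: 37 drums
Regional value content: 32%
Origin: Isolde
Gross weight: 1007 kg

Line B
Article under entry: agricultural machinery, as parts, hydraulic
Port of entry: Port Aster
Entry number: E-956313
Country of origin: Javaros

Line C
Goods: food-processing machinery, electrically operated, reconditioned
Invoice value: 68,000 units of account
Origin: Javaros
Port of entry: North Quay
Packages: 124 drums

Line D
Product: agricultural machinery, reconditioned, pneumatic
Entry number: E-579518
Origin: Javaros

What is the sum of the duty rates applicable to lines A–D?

77%

Line A: printing → VI.1; pneumatic → VI.1.3; new → VI.1.3.1. Scheduled 33%. Isolde agreement on VI.1: RVC < 35%. → 33%.
Line B: agricultural → VI.2; hydraulic → VI.2.2; as parts → VI.2.2.1. Scheduled 26%. No special measure applies. → 26%.
Line C: food-processing → VI.3; electrically operated → VI.3.4; reconditioned → VI.3.4.3. Scheduled 10%. No special measure applies. → 10%.
Line D: agricultural → VI.2; pneumatic → VI.2.3; reconditioned → VI.2.3.3. Scheduled 8%. No special measure applies. → 8%.
Sum: 33% + 26% + 10% + 8% = 77%.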